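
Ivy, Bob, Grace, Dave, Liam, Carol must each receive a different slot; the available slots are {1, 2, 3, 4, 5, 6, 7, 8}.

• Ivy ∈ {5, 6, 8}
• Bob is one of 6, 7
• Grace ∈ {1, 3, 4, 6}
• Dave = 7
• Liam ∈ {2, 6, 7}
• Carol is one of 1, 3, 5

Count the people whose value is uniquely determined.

Dave must be 7 (only option left). So Bob, Liam can't be 7.
That leaves Bob = 6. Eliminate 6 elsewhere: Ivy, Grace, Liam.
Liam has just one choice, so Liam = 2.
Determined: Bob=6, Dave=7, Liam=2. The other people each still have more than one consistent value. That makes 3.

3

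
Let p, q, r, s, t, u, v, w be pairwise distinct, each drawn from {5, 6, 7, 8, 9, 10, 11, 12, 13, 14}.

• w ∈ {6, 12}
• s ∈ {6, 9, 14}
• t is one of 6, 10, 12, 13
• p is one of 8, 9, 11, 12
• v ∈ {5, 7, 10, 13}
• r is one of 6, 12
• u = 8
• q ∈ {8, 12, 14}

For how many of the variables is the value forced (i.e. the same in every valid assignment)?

u must be 8 (only option left). Remove 8 from p, q.
The 2 variables r and w are confined to {6, 12}, which locks those values in; drop them from p, q, s, t.
q must be 14 (only option left). Eliminate 14 elsewhere: s.
That leaves s = 9. Eliminate 9 elsewhere: p.
That leaves p = 11.
Determined: p=11, q=14, s=9, u=8. The other variables each still have more than one consistent value. That makes 4.

4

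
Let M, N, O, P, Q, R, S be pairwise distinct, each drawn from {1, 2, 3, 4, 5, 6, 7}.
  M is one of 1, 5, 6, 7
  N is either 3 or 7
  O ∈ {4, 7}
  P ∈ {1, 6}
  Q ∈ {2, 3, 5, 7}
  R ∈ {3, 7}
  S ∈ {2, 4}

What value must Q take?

N and R between them cover only {3, 7} — a naked pair. Remove those values from M, O, Q.
O has just one choice, so O = 4. Eliminate 4 elsewhere: S.
S must be 2 (only option left). Strike 2 from Q.
So Q = 5.

5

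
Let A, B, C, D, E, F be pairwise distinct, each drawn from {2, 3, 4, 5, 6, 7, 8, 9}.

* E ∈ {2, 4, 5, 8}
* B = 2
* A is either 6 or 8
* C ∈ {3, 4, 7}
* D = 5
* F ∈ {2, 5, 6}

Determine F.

6

B has just one choice, so B = 2. Strike 2 from E, F.
D has just one choice, so D = 5. Eliminate 5 elsewhere: E, F.
So F = 6.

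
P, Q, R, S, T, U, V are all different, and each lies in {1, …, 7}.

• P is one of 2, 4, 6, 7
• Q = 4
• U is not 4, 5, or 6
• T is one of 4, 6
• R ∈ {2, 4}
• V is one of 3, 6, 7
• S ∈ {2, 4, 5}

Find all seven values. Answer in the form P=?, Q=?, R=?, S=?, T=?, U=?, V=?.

P=7, Q=4, R=2, S=5, T=6, U=1, V=3

Q must be 4 (only option left). Strike 4 from P, R, S, T.
R must be 2 (only option left). Remove 2 from P, S, U.
That leaves S = 5.
T has just one choice, so T = 6. So P, V can't be 6.
P must be 7 (only option left). Eliminate 7 elsewhere: U, V.
That leaves V = 3. Strike 3 from U.
U must be 1 (only option left).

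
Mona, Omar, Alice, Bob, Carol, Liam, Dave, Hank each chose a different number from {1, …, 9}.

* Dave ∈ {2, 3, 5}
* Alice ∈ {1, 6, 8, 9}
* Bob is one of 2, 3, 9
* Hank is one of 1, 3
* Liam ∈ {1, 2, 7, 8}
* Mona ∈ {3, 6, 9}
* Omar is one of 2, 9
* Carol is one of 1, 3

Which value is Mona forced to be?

Among the 8 variables, 5 fits only Dave (and all 8 values in {1, 2, 3, 5, 6, 7, 8, 9} must be used), so Dave = 5.
Among the 7 still-open variables, 7 fits only Liam (and all 7 values in {1, 2, 3, 6, 7, 8, 9} must be used), so Liam = 7.
Among the 6 still-open variables, 8 fits only Alice (and all 6 values in {1, 2, 3, 6, 8, 9} must be used), so Alice = 8.
The 5 still-open variables together cover exactly {1, 2, 3, 6, 9} — 5 values for 5 variables — and 6 appears only in Mona's list, so Mona = 6.

6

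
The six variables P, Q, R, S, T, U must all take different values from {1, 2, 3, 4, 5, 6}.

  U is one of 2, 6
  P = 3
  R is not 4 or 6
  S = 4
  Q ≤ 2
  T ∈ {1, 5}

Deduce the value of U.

P has just one choice, so P = 3. Eliminate 3 elsewhere: R.
That leaves S = 4.
The 4 still-open variables together cover exactly {1, 2, 5, 6} — 4 values for 4 variables — and 6 appears only in U's list, so U = 6.

6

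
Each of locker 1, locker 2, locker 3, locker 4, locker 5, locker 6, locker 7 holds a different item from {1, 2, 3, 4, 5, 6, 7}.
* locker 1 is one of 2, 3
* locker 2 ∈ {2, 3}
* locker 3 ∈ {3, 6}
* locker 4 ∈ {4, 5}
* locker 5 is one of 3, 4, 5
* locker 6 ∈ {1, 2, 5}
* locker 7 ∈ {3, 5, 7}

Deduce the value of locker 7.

The 7 variables draw from only 7 values {1, 2, 3, 4, 5, 6, 7}, so each is used; only locker 6 can be 1, hence locker 6 = 1.
Among the 6 still-open variables, 6 fits only locker 3 (and all 6 values in {2, 3, 4, 5, 6, 7} must be used), so locker 3 = 6.
Among the 5 still-open variables, 7 fits only locker 7 (and all 5 values in {2, 3, 4, 5, 7} must be used), so locker 7 = 7.

7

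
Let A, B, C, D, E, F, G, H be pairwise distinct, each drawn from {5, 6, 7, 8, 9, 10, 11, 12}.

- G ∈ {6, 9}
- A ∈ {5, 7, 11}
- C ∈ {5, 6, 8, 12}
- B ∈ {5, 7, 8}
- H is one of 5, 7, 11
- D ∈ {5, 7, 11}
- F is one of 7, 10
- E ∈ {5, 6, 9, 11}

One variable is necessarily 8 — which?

Among the 8 variables, 10 fits only F (and all 8 values in {5, 6, 7, 8, 9, 10, 11, 12} must be used), so F = 10.
Among the 7 still-open variables, 12 fits only C (and all 7 values in {5, 6, 7, 8, 9, 11, 12} must be used), so C = 12.
The 6 still-open variables draw from only 6 values {5, 6, 7, 8, 9, 11}, so each is used; only B can be 8, hence B = 8.

B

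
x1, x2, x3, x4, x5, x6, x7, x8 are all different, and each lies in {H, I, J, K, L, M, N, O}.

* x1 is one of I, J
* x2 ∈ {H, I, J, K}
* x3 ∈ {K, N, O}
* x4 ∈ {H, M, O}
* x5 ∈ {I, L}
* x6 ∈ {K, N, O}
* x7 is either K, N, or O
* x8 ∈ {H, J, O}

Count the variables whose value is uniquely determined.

Among the 8 variables, L fits only x5 (and all 8 values in {H, I, J, K, L, M, N, O} must be used), so x5 = L.
The 7 still-open variables draw from only 7 values {H, I, J, K, M, N, O}, so each is used; only x4 can be M, hence x4 = M.
The 3 variables x3, x6, x7 are confined to {K, N, O}, which locks those values in; drop them from x2, x8.
Determined: x4=M, x5=L. The other variables each still have more than one consistent value. That makes 2.

2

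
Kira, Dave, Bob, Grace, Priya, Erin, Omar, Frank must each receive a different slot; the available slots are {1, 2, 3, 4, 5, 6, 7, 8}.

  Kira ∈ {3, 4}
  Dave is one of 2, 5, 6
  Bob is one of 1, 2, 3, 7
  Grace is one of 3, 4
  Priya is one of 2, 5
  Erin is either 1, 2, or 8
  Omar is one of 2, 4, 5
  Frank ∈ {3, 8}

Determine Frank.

8

The 8 variables draw from only 8 values {1, 2, 3, 4, 5, 6, 7, 8}, so each is used; only Dave can be 6, hence Dave = 6.
Among the 7 still-open variables, 7 fits only Bob (and all 7 values in {1, 2, 3, 4, 5, 7, 8} must be used), so Bob = 7.
Among the 6 still-open variables, 1 fits only Erin (and all 6 values in {1, 2, 3, 4, 5, 8} must be used), so Erin = 1.
Among the 5 still-open variables, 8 fits only Frank (and all 5 values in {2, 3, 4, 5, 8} must be used), so Frank = 8.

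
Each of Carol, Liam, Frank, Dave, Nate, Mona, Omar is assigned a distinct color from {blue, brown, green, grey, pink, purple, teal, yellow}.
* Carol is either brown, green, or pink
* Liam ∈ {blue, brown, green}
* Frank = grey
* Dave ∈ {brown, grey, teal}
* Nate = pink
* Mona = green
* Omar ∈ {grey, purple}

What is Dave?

Frank has just one choice, so Frank = grey. Strike grey from Dave, Omar.
Nate must be pink (only option left). Remove pink from Carol.
Mona has just one choice, so Mona = green. So Carol, Liam can't be green.
Omar must be purple (only option left).
Carol's domain is down to {brown}, so Carol = brown. Remove brown from Liam, Dave.
So Dave = teal.

teal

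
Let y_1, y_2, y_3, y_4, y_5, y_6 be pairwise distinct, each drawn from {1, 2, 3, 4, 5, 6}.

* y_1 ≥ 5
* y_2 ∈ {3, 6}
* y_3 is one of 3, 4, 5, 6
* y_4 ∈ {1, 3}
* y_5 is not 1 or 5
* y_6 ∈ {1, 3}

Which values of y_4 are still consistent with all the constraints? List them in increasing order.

The 6 variables together cover exactly {1, 2, 3, 4, 5, 6} — 6 values for 6 variables — and 2 appears only in y_5's list, so y_5 = 2.
Among the 5 still-open variables, 4 fits only y_3 (and all 5 values in {1, 3, 4, 5, 6} must be used), so y_3 = 4.
The 4 still-open variables draw from only 4 values {1, 3, 5, 6}, so each is used; only y_1 can be 5, hence y_1 = 5.
The 3 still-open variables draw from only 3 values {1, 3, 6}, so each is used; only y_2 can be 6, hence y_2 = 6.
No further eliminations apply; y_4 can still be any of 1, 3.

1, 3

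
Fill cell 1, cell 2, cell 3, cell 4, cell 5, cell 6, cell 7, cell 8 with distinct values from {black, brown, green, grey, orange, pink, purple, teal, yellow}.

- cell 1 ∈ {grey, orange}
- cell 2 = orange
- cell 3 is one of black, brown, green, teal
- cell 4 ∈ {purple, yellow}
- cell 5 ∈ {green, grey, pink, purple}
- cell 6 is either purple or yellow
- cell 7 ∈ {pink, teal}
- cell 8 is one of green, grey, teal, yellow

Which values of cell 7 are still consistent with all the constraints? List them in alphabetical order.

cell 2's domain is down to {orange}, so cell 2 = orange. Strike orange from cell 1.
cell 1's domain is down to {grey}, so cell 1 = grey. So cell 5, cell 8 can't be grey.
cell 4 and cell 6 share exactly the 2 values {purple, yellow}; by pigeonhole those values go to them, so strike purple, yellow from cell 5, cell 8.
cell 5, cell 7, cell 8 between them cover only {green, pink, teal} — a naked triple. Remove those values from cell 3.
No further eliminations apply; cell 7 can still be any of pink, teal.

pink, teal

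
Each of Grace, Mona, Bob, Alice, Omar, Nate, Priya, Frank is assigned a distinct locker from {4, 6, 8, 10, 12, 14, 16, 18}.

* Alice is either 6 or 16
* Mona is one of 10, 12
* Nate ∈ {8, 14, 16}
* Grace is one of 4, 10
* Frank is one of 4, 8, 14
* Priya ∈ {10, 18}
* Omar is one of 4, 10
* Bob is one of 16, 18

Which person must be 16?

Bob

The 8 variables draw from only 8 values {4, 6, 8, 10, 12, 14, 16, 18}, so each is used; only Alice can be 6, hence Alice = 6.
The 7 still-open variables draw from only 7 values {4, 8, 10, 12, 14, 16, 18}, so each is used; only Mona can be 12, hence Mona = 12.
Grace and Omar share exactly the 2 values {4, 10}; by pigeonhole those values go to them, so strike 4, 10 from Priya, Frank.
Priya's domain is down to {18}, so Priya = 18. Strike 18 from Bob.
So 16 goes to Bob.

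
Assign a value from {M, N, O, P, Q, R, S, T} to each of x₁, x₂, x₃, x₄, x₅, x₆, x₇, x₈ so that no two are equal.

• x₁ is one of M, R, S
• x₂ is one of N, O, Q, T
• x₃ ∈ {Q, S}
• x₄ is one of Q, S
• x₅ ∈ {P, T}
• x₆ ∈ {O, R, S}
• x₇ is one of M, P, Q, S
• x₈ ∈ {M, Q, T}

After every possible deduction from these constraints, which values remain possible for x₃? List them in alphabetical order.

Among the 8 variables, N fits only x₂ (and all 8 values in {M, N, O, P, Q, R, S, T} must be used), so x₂ = N.
The 7 still-open variables together cover exactly {M, O, P, Q, R, S, T} — 7 values for 7 variables — and O appears only in x₆'s list, so x₆ = O.
The 6 still-open variables draw from only 6 values {M, P, Q, R, S, T}, so each is used; only x₁ can be R, hence x₁ = R.
The 2 variables x₃ and x₄ are confined to {Q, S}, which locks those values in; drop them from x₇, x₈.
No further eliminations apply; x₃ can still be any of Q, S.

Q, S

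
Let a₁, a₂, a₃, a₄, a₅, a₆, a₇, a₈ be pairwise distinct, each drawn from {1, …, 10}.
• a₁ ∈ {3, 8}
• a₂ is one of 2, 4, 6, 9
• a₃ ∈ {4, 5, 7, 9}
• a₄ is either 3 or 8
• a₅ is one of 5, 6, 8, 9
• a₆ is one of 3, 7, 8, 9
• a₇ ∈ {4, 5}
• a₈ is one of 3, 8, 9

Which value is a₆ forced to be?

7

The 8 variables draw from only 8 values {2, 3, 4, 5, 6, 7, 8, 9}, so each is used; only a₂ can be 2, hence a₂ = 2.
The 7 still-open variables together cover exactly {3, 4, 5, 6, 7, 8, 9} — 7 values for 7 variables — and 6 appears only in a₅'s list, so a₅ = 6.
a₁ and a₄ share exactly the 2 values {3, 8}; by pigeonhole those values go to them, so strike 3, 8 from a₆, a₈.
a₈'s domain is down to {9}, so a₈ = 9. So a₃, a₆ can't be 9.
So a₆ = 7.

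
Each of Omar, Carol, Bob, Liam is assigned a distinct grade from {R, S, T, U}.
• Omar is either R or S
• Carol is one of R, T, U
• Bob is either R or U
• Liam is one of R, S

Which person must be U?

Bob

The 4 variables draw from only 4 values {R, S, T, U}, so each is used; only Carol can be T, hence Carol = T.
The 3 still-open variables together cover exactly {R, S, U} — 3 values for 3 variables — and U appears only in Bob's list, so Bob = U.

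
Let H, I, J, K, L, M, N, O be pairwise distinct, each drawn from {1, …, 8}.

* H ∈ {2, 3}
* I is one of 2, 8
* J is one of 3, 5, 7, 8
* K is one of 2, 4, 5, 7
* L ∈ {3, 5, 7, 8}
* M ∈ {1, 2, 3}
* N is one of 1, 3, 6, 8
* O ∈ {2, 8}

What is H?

3

The 8 variables together cover exactly {1, 2, 3, 4, 5, 6, 7, 8} — 8 values for 8 variables — and 4 appears only in K's list, so K = 4.
Among the 7 still-open variables, 6 fits only N (and all 7 values in {1, 2, 3, 5, 6, 7, 8} must be used), so N = 6.
The 6 still-open variables draw from only 6 values {1, 2, 3, 5, 7, 8}, so each is used; only M can be 1, hence M = 1.
I and O share exactly the 2 values {2, 8}; by pigeonhole those values go to them, so strike 2, 8 from H, J, L.
So H = 3.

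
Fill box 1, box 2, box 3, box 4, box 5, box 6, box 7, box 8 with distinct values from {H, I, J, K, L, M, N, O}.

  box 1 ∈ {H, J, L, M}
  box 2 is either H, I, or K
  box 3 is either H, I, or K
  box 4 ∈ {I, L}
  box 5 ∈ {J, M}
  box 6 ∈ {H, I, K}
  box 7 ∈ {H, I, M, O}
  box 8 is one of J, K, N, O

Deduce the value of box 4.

Among the 8 variables, N fits only box 8 (and all 8 values in {H, I, J, K, L, M, N, O} must be used), so box 8 = N.
The 7 still-open variables together cover exactly {H, I, J, K, L, M, O} — 7 values for 7 variables — and O appears only in box 7's list, so box 7 = O.
box 2, box 3, box 6 share exactly the 3 values {H, I, K}; by pigeonhole those values go to them, so strike H, I, K from box 1, box 4.
So box 4 = L.

L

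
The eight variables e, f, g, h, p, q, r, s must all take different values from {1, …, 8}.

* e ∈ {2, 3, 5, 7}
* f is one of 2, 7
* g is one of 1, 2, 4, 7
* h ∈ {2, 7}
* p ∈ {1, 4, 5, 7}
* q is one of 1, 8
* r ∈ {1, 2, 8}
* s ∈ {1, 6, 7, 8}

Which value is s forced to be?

6

The 8 variables together cover exactly {1, 2, 3, 4, 5, 6, 7, 8} — 8 values for 8 variables — and 3 appears only in e's list, so e = 3.
The 7 still-open variables draw from only 7 values {1, 2, 4, 5, 6, 7, 8}, so each is used; only p can be 5, hence p = 5.
The 6 still-open variables together cover exactly {1, 2, 4, 6, 7, 8} — 6 values for 6 variables — and 4 appears only in g's list, so g = 4.
Among the 5 still-open variables, 6 fits only s (and all 5 values in {1, 2, 6, 7, 8} must be used), so s = 6.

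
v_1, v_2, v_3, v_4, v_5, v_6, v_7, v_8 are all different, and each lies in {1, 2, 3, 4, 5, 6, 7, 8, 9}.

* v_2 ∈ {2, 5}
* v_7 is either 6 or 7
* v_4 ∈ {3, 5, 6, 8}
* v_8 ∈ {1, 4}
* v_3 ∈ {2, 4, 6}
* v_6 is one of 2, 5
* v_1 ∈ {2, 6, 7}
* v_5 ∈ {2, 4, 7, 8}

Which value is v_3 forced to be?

The 8 variables together cover exactly {1, 2, 3, 4, 5, 6, 7, 8} — 8 values for 8 variables — and 1 appears only in v_8's list, so v_8 = 1.
The 7 still-open variables draw from only 7 values {2, 3, 4, 5, 6, 7, 8}, so each is used; only v_4 can be 3, hence v_4 = 3.
Among the 6 still-open variables, 8 fits only v_5 (and all 6 values in {2, 4, 5, 6, 7, 8} must be used), so v_5 = 8.
The 5 still-open variables draw from only 5 values {2, 4, 5, 6, 7}, so each is used; only v_3 can be 4, hence v_3 = 4.

4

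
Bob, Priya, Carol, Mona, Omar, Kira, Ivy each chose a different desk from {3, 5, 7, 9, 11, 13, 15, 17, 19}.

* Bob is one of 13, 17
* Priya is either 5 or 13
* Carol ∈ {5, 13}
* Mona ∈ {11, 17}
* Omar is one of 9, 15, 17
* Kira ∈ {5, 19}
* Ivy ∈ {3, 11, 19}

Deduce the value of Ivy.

The 2 variables Priya and Carol are confined to {5, 13}, which locks those values in; drop them from Bob, Kira.
Bob's domain is down to {17}, so Bob = 17. Remove 17 from Mona, Omar.
That leaves Mona = 11. Remove 11 from Ivy.
Kira has just one choice, so Kira = 19. Strike 19 from Ivy.
So Ivy = 3.

3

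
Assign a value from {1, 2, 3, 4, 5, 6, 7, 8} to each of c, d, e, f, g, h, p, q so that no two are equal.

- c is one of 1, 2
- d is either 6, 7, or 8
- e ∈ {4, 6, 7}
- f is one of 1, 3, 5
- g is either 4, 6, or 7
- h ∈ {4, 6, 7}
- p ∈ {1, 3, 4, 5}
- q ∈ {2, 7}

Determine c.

1

The 8 variables draw from only 8 values {1, 2, 3, 4, 5, 6, 7, 8}, so each is used; only d can be 8, hence d = 8.
e, g, h between them cover only {4, 6, 7} — a naked triple. Remove those values from p, q.
q must be 2 (only option left). So c can't be 2.
So c = 1.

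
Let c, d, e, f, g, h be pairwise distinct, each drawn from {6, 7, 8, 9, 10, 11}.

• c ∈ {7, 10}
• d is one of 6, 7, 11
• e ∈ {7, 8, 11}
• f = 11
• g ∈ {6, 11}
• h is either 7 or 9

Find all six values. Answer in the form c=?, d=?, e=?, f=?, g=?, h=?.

f must be 11 (only option left). Remove 11 from d, e, g.
g's domain is down to {6}, so g = 6. So d can't be 6.
d has just one choice, so d = 7. Remove 7 from c, e, h.
e's domain is down to {8}, so e = 8.
h has just one choice, so h = 9.
c must be 10 (only option left).

c=10, d=7, e=8, f=11, g=6, h=9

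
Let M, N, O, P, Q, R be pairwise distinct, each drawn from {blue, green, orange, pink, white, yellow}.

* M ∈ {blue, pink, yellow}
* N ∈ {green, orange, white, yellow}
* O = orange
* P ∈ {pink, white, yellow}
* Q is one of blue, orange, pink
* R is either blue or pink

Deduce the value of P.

white

O's domain is down to {orange}, so O = orange. Strike orange from N, Q.
The 5 still-open variables together cover exactly {blue, green, pink, white, yellow} — 5 values for 5 variables — and green appears only in N's list, so N = green.
The 4 still-open variables together cover exactly {blue, pink, white, yellow} — 4 values for 4 variables — and white appears only in P's list, so P = white.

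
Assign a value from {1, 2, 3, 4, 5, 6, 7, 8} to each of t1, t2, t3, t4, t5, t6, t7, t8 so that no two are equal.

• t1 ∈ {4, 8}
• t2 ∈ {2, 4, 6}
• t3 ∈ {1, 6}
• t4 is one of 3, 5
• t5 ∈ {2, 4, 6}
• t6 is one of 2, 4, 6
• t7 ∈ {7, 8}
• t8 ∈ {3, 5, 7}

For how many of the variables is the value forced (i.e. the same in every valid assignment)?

3

The 8 variables draw from only 8 values {1, 2, 3, 4, 5, 6, 7, 8}, so each is used; only t3 can be 1, hence t3 = 1.
t2, t5, t6 share exactly the 3 values {2, 4, 6}; by pigeonhole those values go to them, so strike 2, 4, 6 from t1.
t1 has just one choice, so t1 = 8. Strike 8 from t7.
t7 has just one choice, so t7 = 7. Strike 7 from t8.
Determined: t1=8, t3=1, t7=7. The other variables each still have more than one consistent value. That makes 3.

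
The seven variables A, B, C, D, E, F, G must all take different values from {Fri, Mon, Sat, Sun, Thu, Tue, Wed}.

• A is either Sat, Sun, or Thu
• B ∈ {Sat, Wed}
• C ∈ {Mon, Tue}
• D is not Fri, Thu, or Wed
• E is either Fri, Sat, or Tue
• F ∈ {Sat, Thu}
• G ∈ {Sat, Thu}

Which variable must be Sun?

Among the 7 variables, Fri fits only E (and all 7 values in {Fri, Mon, Sat, Sun, Thu, Tue, Wed} must be used), so E = Fri.
The 6 still-open variables together cover exactly {Mon, Sat, Sun, Thu, Tue, Wed} — 6 values for 6 variables — and Wed appears only in B's list, so B = Wed.
The 2 variables F and G are confined to {Sat, Thu}, which locks those values in; drop them from A, D.
So Sun goes to A.

A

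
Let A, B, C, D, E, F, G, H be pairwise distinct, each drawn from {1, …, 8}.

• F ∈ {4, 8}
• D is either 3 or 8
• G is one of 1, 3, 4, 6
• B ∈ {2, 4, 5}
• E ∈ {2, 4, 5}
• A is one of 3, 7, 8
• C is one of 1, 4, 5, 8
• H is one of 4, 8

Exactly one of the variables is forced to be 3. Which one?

The 8 variables together cover exactly {1, 2, 3, 4, 5, 6, 7, 8} — 8 values for 8 variables — and 6 appears only in G's list, so G = 6.
The 7 still-open variables together cover exactly {1, 2, 3, 4, 5, 7, 8} — 7 values for 7 variables — and 1 appears only in C's list, so C = 1.
The 6 still-open variables draw from only 6 values {2, 3, 4, 5, 7, 8}, so each is used; only A can be 7, hence A = 7.
The 5 still-open variables draw from only 5 values {2, 3, 4, 5, 8}, so each is used; only D can be 3, hence D = 3.

D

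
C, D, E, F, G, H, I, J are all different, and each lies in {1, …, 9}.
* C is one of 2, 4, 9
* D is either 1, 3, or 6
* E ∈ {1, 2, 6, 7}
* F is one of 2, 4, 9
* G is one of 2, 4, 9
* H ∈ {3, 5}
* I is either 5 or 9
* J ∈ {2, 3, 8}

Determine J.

8

C, F, G share exactly the 3 values {2, 4, 9}; by pigeonhole those values go to them, so strike 2, 4, 9 from E, I, J.
I must be 5 (only option left). Eliminate 5 elsewhere: H.
H must be 3 (only option left). Remove 3 from D, J.
So J = 8.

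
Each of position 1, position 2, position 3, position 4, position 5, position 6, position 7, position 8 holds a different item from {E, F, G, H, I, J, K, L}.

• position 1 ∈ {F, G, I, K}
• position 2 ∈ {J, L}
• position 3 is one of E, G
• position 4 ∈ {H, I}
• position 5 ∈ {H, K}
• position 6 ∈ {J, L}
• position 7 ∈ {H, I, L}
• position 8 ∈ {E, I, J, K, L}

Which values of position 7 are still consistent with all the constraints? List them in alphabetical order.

H, I

Among the 8 variables, F fits only position 1 (and all 8 values in {E, F, G, H, I, J, K, L} must be used), so position 1 = F.
Among the 7 still-open variables, G fits only position 3 (and all 7 values in {E, G, H, I, J, K, L} must be used), so position 3 = G.
The 6 still-open variables draw from only 6 values {E, H, I, J, K, L}, so each is used; only position 8 can be E, hence position 8 = E.
Among the 5 still-open variables, K fits only position 5 (and all 5 values in {H, I, J, K, L} must be used), so position 5 = K.
position 2 and position 6 share exactly the 2 values {J, L}; by pigeonhole those values go to them, so strike J, L from position 7.
No further eliminations apply; position 7 can still be any of H, I.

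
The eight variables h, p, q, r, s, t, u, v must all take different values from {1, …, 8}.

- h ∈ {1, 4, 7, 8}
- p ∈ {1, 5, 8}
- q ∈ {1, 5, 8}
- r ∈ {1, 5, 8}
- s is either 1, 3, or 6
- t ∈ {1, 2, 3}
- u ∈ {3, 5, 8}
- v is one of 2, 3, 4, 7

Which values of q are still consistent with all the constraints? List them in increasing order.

Among the 8 variables, 6 fits only s (and all 8 values in {1, 2, 3, 4, 5, 6, 7, 8} must be used), so s = 6.
p, q, r share exactly the 3 values {1, 5, 8}; by pigeonhole those values go to them, so strike 1, 5, 8 from h, t, u.
u must be 3 (only option left). Strike 3 from t, v.
t's domain is down to {2}, so t = 2. So v can't be 2.
No further eliminations apply; q can still be any of 1, 5, 8.

1, 5, 8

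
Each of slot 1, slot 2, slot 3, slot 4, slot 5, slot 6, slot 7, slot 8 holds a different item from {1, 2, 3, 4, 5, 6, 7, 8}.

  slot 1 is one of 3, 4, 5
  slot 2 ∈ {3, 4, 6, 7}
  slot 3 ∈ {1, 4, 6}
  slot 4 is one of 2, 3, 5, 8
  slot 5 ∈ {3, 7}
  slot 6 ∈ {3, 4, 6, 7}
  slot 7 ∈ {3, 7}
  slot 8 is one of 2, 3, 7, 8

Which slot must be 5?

The 8 variables together cover exactly {1, 2, 3, 4, 5, 6, 7, 8} — 8 values for 8 variables — and 1 appears only in slot 3's list, so slot 3 = 1.
slot 5 and slot 7 share exactly the 2 values {3, 7}; by pigeonhole those values go to them, so strike 3, 7 from slot 1, slot 2, slot 4, slot 6, slot 8.
slot 2 and slot 6 between them cover only {4, 6} — a naked pair. Remove those values from slot 1.
So 5 goes to slot 1.

slot 1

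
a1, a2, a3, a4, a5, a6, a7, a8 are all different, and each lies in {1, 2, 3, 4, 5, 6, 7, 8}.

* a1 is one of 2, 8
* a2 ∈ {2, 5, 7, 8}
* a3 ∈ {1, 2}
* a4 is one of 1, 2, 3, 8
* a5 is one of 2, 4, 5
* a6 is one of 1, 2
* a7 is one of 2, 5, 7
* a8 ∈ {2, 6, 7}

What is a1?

The 8 variables together cover exactly {1, 2, 3, 4, 5, 6, 7, 8} — 8 values for 8 variables — and 3 appears only in a4's list, so a4 = 3.
The 7 still-open variables draw from only 7 values {1, 2, 4, 5, 6, 7, 8}, so each is used; only a5 can be 4, hence a5 = 4.
Among the 6 still-open variables, 6 fits only a8 (and all 6 values in {1, 2, 5, 6, 7, 8} must be used), so a8 = 6.
a3 and a6 between them cover only {1, 2} — a naked pair. Remove those values from a1, a2, a7.
So a1 = 8.

8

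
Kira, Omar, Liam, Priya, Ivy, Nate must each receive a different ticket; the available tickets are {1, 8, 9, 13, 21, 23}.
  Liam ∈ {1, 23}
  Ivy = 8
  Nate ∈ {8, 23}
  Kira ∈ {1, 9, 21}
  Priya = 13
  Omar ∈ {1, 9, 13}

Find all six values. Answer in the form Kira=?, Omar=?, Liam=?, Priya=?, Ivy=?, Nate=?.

Priya has just one choice, so Priya = 13. Remove 13 from Omar.
Ivy has just one choice, so Ivy = 8. So Nate can't be 8.
That leaves Nate = 23. Strike 23 from Liam.
Liam has just one choice, so Liam = 1. So Kira, Omar can't be 1.
That leaves Omar = 9. Remove 9 from Kira.
Kira has just one choice, so Kira = 21.

Kira=21, Omar=9, Liam=1, Priya=13, Ivy=8, Nate=23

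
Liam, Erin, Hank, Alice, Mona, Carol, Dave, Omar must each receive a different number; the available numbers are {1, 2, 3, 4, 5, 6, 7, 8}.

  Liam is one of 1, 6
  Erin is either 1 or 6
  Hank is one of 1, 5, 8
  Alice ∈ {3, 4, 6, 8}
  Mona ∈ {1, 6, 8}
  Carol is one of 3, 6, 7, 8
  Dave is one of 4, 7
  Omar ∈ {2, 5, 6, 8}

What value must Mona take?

8

Among the 8 variables, 2 fits only Omar (and all 8 values in {1, 2, 3, 4, 5, 6, 7, 8} must be used), so Omar = 2.
The 7 still-open variables together cover exactly {1, 3, 4, 5, 6, 7, 8} — 7 values for 7 variables — and 5 appears only in Hank's list, so Hank = 5.
Liam and Erin share exactly the 2 values {1, 6}; by pigeonhole those values go to them, so strike 1, 6 from Alice, Mona, Carol.
So Mona = 8.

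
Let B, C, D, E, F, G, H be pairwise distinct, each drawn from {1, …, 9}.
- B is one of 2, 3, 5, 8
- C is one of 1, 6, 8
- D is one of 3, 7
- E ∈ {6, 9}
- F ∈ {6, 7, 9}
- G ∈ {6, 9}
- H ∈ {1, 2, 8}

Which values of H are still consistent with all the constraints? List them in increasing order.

E and G between them cover only {6, 9} — a naked pair. Remove those values from C, F.
That leaves F = 7. Eliminate 7 elsewhere: D.
D's domain is down to {3}, so D = 3. Eliminate 3 elsewhere: B.
No further eliminations apply; H can still be any of 1, 2, 8.

1, 2, 8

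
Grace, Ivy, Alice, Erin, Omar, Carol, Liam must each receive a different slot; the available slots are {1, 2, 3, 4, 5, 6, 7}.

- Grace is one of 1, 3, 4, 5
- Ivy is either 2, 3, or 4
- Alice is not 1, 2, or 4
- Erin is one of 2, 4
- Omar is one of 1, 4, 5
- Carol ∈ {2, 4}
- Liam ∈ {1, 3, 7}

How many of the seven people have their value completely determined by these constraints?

3

The 7 variables together cover exactly {1, 2, 3, 4, 5, 6, 7} — 7 values for 7 variables — and 6 appears only in Alice's list, so Alice = 6.
The 6 still-open variables draw from only 6 values {1, 2, 3, 4, 5, 7}, so each is used; only Liam can be 7, hence Liam = 7.
Erin and Carol between them cover only {2, 4} — a naked pair. Remove those values from Grace, Ivy, Omar.
That leaves Ivy = 3. So Grace can't be 3.
Determined: Ivy=3, Alice=6, Liam=7. The other people each still have more than one consistent value. That makes 3.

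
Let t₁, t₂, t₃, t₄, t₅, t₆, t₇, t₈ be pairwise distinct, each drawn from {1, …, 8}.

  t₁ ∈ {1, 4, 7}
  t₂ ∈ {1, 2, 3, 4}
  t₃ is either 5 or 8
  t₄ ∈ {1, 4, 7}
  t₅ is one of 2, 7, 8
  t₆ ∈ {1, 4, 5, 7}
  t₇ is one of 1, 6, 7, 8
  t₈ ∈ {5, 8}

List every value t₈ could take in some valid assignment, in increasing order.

5, 8

The 8 variables draw from only 8 values {1, 2, 3, 4, 5, 6, 7, 8}, so each is used; only t₂ can be 3, hence t₂ = 3.
The 7 still-open variables draw from only 7 values {1, 2, 4, 5, 6, 7, 8}, so each is used; only t₅ can be 2, hence t₅ = 2.
The 6 still-open variables draw from only 6 values {1, 4, 5, 6, 7, 8}, so each is used; only t₇ can be 6, hence t₇ = 6.
The 2 variables t₃ and t₈ are confined to {5, 8}, which locks those values in; drop them from t₆.
No further eliminations apply; t₈ can still be any of 5, 8.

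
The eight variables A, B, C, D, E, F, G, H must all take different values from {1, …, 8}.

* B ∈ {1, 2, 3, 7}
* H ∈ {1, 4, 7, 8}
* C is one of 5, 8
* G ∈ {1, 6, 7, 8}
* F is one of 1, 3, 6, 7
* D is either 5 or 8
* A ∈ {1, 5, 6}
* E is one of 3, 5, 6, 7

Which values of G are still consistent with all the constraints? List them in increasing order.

1, 6, 7

The 8 variables draw from only 8 values {1, 2, 3, 4, 5, 6, 7, 8}, so each is used; only B can be 2, hence B = 2.
The 7 still-open variables draw from only 7 values {1, 3, 4, 5, 6, 7, 8}, so each is used; only H can be 4, hence H = 4.
C and D share exactly the 2 values {5, 8}; by pigeonhole those values go to them, so strike 5, 8 from A, E, G.
No further eliminations apply; G can still be any of 1, 6, 7.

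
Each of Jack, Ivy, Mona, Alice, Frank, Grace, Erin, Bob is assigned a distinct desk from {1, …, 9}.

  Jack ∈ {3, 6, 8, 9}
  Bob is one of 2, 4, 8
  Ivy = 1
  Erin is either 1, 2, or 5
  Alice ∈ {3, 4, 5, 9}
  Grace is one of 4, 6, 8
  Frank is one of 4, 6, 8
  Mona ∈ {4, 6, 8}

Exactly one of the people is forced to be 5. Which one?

Ivy must be 1 (only option left). So Erin can't be 1.
The 3 variables Mona, Frank, Grace are confined to {4, 6, 8}, which locks those values in; drop them from Jack, Alice, Bob.
Bob must be 2 (only option left). So Erin can't be 2.
So 5 goes to Erin.

Erin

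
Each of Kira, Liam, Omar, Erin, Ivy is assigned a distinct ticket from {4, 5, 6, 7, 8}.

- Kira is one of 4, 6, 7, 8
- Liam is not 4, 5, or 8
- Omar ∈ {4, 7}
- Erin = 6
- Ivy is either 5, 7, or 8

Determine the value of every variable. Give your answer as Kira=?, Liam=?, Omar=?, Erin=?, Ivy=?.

Erin has just one choice, so Erin = 6. So Kira, Liam can't be 6.
That leaves Liam = 7. Strike 7 from Kira, Omar, Ivy.
Omar must be 4 (only option left). So Kira can't be 4.
Kira must be 8 (only option left). Eliminate 8 elsewhere: Ivy.
That leaves Ivy = 5.

Kira=8, Liam=7, Omar=4, Erin=6, Ivy=5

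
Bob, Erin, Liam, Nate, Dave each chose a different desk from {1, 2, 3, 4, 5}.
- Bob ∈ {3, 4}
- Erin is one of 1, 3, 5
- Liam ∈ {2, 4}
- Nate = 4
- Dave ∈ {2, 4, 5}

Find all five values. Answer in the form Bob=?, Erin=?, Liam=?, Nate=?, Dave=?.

Nate has just one choice, so Nate = 4. Remove 4 from Bob, Liam, Dave.
That leaves Bob = 3. Eliminate 3 elsewhere: Erin.
That leaves Liam = 2. Strike 2 from Dave.
That leaves Dave = 5. Strike 5 from Erin.
Erin's domain is down to {1}, so Erin = 1.

Bob=3, Erin=1, Liam=2, Nate=4, Dave=5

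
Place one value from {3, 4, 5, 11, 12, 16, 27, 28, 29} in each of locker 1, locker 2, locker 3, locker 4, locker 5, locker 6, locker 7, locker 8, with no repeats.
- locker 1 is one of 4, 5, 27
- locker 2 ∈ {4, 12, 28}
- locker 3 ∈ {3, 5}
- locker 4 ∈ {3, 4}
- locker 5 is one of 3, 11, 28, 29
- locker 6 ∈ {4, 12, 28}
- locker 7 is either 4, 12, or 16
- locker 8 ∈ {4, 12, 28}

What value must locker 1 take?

locker 2, locker 6, locker 8 between them cover only {4, 12, 28} — a naked triple. Remove those values from locker 1, locker 4, locker 5, locker 7.
locker 4 has just one choice, so locker 4 = 3. Eliminate 3 elsewhere: locker 3, locker 5.
locker 7 must be 16 (only option left).
locker 3 must be 5 (only option left). Remove 5 from locker 1.
So locker 1 = 27.

27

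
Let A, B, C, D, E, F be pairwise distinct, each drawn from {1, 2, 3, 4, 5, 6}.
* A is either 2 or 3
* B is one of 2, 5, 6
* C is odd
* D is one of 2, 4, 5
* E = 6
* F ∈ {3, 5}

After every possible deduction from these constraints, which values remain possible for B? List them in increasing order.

E must be 6 (only option left). Eliminate 6 elsewhere: B.
The 5 still-open variables draw from only 5 values {1, 2, 3, 4, 5}, so each is used; only C can be 1, hence C = 1.
The 4 still-open variables together cover exactly {2, 3, 4, 5} — 4 values for 4 variables — and 4 appears only in D's list, so D = 4.
No further eliminations apply; B can still be any of 2, 5.

2, 5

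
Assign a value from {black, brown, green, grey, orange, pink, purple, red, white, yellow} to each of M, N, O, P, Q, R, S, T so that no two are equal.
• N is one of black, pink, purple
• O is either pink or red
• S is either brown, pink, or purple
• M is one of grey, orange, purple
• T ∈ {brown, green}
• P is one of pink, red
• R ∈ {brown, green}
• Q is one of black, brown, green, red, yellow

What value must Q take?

O and P between them cover only {pink, red} — a naked pair. Remove those values from N, Q, S.
R and T between them cover only {brown, green} — a naked pair. Remove those values from Q, S.
S has just one choice, so S = purple. So M, N can't be purple.
N's domain is down to {black}, so N = black. Strike black from Q.
So Q = yellow.

yellow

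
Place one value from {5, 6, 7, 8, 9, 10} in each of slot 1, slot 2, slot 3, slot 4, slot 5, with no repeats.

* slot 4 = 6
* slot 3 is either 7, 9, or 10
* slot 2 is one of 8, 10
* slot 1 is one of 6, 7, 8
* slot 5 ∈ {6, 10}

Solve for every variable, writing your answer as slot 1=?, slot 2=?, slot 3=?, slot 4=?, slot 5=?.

slot 1=7, slot 2=8, slot 3=9, slot 4=6, slot 5=10

slot 4 must be 6 (only option left). Strike 6 from slot 1, slot 5.
slot 5 must be 10 (only option left). Remove 10 from slot 2, slot 3.
slot 2 must be 8 (only option left). So slot 1 can't be 8.
slot 1's domain is down to {7}, so slot 1 = 7. Eliminate 7 elsewhere: slot 3.
slot 3 has just one choice, so slot 3 = 9.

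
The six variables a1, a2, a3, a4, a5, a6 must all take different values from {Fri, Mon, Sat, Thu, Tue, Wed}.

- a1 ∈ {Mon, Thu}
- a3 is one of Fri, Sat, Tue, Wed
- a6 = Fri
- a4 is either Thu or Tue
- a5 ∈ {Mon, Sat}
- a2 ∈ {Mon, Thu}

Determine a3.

Wed

a6 must be Fri (only option left). Eliminate Fri elsewhere: a3.
The 5 still-open variables draw from only 5 values {Mon, Sat, Thu, Tue, Wed}, so each is used; only a3 can be Wed, hence a3 = Wed.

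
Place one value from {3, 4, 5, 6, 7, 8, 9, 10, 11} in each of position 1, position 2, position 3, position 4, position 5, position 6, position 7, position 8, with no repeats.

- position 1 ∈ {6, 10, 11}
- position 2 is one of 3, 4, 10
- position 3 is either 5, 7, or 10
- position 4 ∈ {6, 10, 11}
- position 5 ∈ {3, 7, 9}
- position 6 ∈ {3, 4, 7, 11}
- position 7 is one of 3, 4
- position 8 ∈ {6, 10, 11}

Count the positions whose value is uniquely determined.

Among the 8 variables, 5 fits only position 3 (and all 8 values in {3, 4, 5, 6, 7, 9, 10, 11} must be used), so position 3 = 5.
Among the 7 still-open variables, 9 fits only position 5 (and all 7 values in {3, 4, 6, 7, 9, 10, 11} must be used), so position 5 = 9.
The 6 still-open variables draw from only 6 values {3, 4, 6, 7, 10, 11}, so each is used; only position 6 can be 7, hence position 6 = 7.
The 3 variables position 1, position 4, position 8 are confined to {6, 10, 11}, which locks those values in; drop them from position 2.
Determined: position 3=5, position 5=9, position 6=7. The other positions each still have more than one consistent value. That makes 3.

3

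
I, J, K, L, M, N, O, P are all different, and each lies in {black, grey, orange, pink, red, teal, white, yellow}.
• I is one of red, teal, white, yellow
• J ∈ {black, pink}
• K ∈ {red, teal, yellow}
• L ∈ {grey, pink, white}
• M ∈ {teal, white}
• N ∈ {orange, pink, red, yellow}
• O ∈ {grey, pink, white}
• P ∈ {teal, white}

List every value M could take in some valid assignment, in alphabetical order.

The 8 variables draw from only 8 values {black, grey, orange, pink, red, teal, white, yellow}, so each is used; only J can be black, hence J = black.
Among the 7 still-open variables, orange fits only N (and all 7 values in {grey, orange, pink, red, teal, white, yellow} must be used), so N = orange.
M and P between them cover only {teal, white} — a naked pair. Remove those values from I, K, L, O.
No further eliminations apply; M can still be any of teal, white.

teal, white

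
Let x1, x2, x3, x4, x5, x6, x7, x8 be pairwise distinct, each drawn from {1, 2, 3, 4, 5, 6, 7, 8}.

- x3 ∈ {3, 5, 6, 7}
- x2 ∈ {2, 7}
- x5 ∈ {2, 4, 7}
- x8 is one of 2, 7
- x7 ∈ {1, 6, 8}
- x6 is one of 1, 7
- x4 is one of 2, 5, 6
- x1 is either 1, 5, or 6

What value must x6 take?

The 8 variables together cover exactly {1, 2, 3, 4, 5, 6, 7, 8} — 8 values for 8 variables — and 3 appears only in x3's list, so x3 = 3.
The 7 still-open variables draw from only 7 values {1, 2, 4, 5, 6, 7, 8}, so each is used; only x5 can be 4, hence x5 = 4.
Among the 6 still-open variables, 8 fits only x7 (and all 6 values in {1, 2, 5, 6, 7, 8} must be used), so x7 = 8.
The 2 variables x2 and x8 are confined to {2, 7}, which locks those values in; drop them from x4, x6.
So x6 = 1.

1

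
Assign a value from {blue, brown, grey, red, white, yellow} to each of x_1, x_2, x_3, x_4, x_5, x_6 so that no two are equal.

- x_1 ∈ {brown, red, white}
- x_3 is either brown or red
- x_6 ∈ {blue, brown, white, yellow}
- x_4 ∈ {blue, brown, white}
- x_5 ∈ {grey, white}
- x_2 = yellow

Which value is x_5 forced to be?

x_2 has just one choice, so x_2 = yellow. Eliminate yellow elsewhere: x_6.
Among the 5 still-open variables, grey fits only x_5 (and all 5 values in {blue, brown, grey, red, white} must be used), so x_5 = grey.

grey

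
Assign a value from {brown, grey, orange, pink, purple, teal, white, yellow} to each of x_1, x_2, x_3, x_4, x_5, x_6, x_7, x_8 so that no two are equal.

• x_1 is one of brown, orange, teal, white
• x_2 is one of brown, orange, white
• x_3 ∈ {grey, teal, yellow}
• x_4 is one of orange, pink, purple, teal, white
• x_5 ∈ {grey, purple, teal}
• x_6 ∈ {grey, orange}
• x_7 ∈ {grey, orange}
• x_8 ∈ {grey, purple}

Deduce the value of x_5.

teal

Among the 8 variables, pink fits only x_4 (and all 8 values in {brown, grey, orange, pink, purple, teal, white, yellow} must be used), so x_4 = pink.
Among the 7 still-open variables, yellow fits only x_3 (and all 7 values in {brown, grey, orange, purple, teal, white, yellow} must be used), so x_3 = yellow.
The 2 variables x_6 and x_7 are confined to {grey, orange}, which locks those values in; drop them from x_1, x_2, x_5, x_8.
x_8 must be purple (only option left). Strike purple from x_5.
So x_5 = teal.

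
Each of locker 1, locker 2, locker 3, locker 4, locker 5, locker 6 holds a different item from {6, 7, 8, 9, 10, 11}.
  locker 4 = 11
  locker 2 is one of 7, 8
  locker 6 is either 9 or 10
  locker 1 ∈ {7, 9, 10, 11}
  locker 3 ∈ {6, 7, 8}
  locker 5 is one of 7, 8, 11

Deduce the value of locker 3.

6

locker 4 has just one choice, so locker 4 = 11. Remove 11 from locker 1, locker 5.
The 5 still-open variables draw from only 5 values {6, 7, 8, 9, 10}, so each is used; only locker 3 can be 6, hence locker 3 = 6.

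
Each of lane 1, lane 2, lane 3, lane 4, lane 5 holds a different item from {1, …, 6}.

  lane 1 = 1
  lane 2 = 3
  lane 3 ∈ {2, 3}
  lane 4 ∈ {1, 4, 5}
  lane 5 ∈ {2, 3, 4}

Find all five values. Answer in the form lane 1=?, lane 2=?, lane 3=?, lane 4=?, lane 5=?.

lane 1=1, lane 2=3, lane 3=2, lane 4=5, lane 5=4

lane 1's domain is down to {1}, so lane 1 = 1. Eliminate 1 elsewhere: lane 4.
lane 2 must be 3 (only option left). Remove 3 from lane 3, lane 5.
lane 3 must be 2 (only option left). Remove 2 from lane 5.
lane 5's domain is down to {4}, so lane 5 = 4. Strike 4 from lane 4.
lane 4's domain is down to {5}, so lane 4 = 5.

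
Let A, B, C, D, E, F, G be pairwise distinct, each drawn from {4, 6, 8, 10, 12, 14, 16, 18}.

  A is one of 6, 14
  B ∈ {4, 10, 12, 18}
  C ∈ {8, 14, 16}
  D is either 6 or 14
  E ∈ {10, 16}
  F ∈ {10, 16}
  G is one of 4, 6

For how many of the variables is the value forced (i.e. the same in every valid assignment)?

A and D share exactly the 2 values {6, 14}; by pigeonhole those values go to them, so strike 6, 14 from C, G.
That leaves G = 4. Eliminate 4 elsewhere: B.
E and F between them cover only {10, 16} — a naked pair. Remove those values from B, C.
C's domain is down to {8}, so C = 8.
Determined: C=8, G=4. The other variables each still have more than one consistent value. That makes 2.

2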